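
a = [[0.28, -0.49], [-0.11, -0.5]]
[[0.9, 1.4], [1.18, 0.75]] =a @ [[-0.66,1.72], [-2.22,-1.87]]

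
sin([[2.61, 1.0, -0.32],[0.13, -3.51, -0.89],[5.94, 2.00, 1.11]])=[[1.85, 0.34, 0.21], [0.68, 0.24, -0.39], [-1.86, 0.16, 2.55]]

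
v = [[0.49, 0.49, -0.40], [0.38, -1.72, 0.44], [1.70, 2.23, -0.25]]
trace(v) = -1.48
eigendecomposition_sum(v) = [[0.25+0.31j,-0.04+0.14j,-0.14+0.05j], [(0.19-0.1j),(0.07+0.04j),0.01+0.08j], [(0.85-0.45j),(0.31+0.16j),(0.05+0.34j)]] + [[(0.25-0.31j), (-0.04-0.14j), (-0.14-0.05j)],[(0.19+0.1j), 0.07-0.04j, (0.01-0.08j)],[(0.85+0.45j), 0.31-0.16j, (0.05-0.34j)]] + [[-0.00+0.00j, (0.57+0j), (-0.13-0j)], [0.00-0.00j, -1.86-0.00j, 0.42+0.00j], [(-0+0j), (1.61+0j), -0.36-0.00j]]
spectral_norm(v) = 3.18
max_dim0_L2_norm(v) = 2.86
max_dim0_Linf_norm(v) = 2.23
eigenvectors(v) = [[(-0.06-0.37j), -0.06+0.37j, 0.23+0.00j], [(-0.2-0j), -0.20+0.00j, -0.74+0.00j], [(-0.91+0j), -0.91-0.00j, (0.64+0j)]]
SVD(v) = [[-0.22,  -0.12,  -0.97], [0.45,  -0.90,  0.01], [-0.87,  -0.43,  0.26]] @ diag([3.184700312734877, 1.2669399731872726, 0.3384479611500186]) @ [[-0.44, -0.88, 0.16], [-0.89, 0.41, -0.19], [-0.10, 0.22, 0.97]]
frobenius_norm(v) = 3.44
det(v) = -1.37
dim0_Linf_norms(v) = [1.7, 2.23, 0.44]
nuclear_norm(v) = 4.79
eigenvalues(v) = [(0.37+0.69j), (0.37-0.69j), (-2.22+0j)]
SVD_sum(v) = [[0.32, 0.63, -0.11], [-0.63, -1.25, 0.22], [1.23, 2.44, -0.44]] + [[0.14, -0.07, 0.03],[1.01, -0.47, 0.21],[0.48, -0.22, 0.10]] + [[0.03, -0.07, -0.32], [-0.0, 0.00, 0.00], [-0.01, 0.02, 0.08]]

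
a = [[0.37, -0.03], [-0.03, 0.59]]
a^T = [[0.37, -0.03],[-0.03, 0.59]]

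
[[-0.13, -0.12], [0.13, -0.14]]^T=[[-0.13, 0.13], [-0.12, -0.14]]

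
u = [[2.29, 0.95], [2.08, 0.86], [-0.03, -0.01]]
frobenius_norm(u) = 3.35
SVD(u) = [[-0.74, 0.45], [-0.67, -0.48], [0.01, 0.75]] @ diag([3.3486700478524862, 0.0029850654310030643]) @ [[-0.92, -0.38],[-0.38, 0.92]]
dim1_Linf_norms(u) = [2.29, 2.08, 0.03]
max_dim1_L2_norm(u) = 2.48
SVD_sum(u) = [[2.29, 0.95], [2.08, 0.86], [-0.03, -0.01]] + [[-0.0, 0.00], [0.00, -0.00], [-0.0, 0.00]]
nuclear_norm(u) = 3.35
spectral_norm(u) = 3.35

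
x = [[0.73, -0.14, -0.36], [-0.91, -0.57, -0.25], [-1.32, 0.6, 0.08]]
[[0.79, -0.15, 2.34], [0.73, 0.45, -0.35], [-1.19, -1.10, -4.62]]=x @ [[0.28, 0.16, 2.26], [-1.22, -1.66, -2.60], [-1.16, 1.4, -0.90]]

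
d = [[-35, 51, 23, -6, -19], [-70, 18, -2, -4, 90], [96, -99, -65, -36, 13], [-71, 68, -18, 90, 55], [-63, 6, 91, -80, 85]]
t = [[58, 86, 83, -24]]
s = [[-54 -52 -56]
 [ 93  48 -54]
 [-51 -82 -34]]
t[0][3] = -24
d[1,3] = -4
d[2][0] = 96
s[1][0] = 93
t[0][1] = 86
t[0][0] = 58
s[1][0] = 93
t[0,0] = 58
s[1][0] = 93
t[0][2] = 83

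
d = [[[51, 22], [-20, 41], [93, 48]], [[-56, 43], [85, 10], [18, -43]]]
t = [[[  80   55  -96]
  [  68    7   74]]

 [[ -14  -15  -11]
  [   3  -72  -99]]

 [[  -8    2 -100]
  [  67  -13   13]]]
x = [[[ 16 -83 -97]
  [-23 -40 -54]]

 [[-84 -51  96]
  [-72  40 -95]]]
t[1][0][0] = -14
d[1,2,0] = 18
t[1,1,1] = -72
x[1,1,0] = -72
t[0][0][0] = 80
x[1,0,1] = -51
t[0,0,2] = -96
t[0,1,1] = 7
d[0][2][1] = 48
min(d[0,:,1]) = 22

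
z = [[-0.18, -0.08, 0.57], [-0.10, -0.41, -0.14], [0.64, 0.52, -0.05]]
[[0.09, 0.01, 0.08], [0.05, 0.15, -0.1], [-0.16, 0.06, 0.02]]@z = [[0.03, 0.03, 0.05],[-0.09, -0.12, 0.01],[0.04, -0.00, -0.1]]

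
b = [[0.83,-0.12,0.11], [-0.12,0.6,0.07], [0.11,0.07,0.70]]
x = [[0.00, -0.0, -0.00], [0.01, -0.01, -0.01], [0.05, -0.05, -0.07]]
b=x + [[0.83, -0.12, 0.11],  [-0.13, 0.61, 0.08],  [0.06, 0.12, 0.77]]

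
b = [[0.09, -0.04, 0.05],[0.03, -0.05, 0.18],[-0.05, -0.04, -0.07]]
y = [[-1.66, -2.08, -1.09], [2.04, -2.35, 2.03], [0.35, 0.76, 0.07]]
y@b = [[-0.16, 0.21, -0.38], [0.01, -0.05, -0.46], [0.05, -0.05, 0.15]]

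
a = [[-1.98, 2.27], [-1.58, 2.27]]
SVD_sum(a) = [[-1.86, 2.36], [-1.71, 2.17]] + [[-0.12, -0.09],[0.13, 0.1]]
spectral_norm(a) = 4.08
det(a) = -0.91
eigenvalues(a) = [-0.82, 1.11]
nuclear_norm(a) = 4.31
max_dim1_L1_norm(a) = 4.25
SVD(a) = [[-0.74,  -0.68], [-0.68,  0.74]] @ diag([4.0832770417470075, 0.22237041246937211]) @ [[0.62, -0.79], [0.79, 0.62]]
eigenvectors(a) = [[-0.89, -0.59],[-0.46, -0.81]]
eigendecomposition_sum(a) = [[-1.31, 0.96], [-0.67, 0.49]] + [[-0.67, 1.31], [-0.91, 1.78]]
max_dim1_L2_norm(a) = 3.01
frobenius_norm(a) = 4.09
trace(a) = 0.29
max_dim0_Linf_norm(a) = 2.27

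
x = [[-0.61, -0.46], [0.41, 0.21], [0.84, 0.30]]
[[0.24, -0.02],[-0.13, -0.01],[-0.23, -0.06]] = x @ [[-0.17, -0.16],[-0.3, 0.26]]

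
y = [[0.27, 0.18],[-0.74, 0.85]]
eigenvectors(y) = [[(-0.35+0.27j), -0.35-0.27j], [-0.90+0.00j, (-0.9-0j)]]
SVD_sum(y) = [[0.03, -0.03], [-0.75, 0.84]] + [[0.24, 0.21], [0.01, 0.01]]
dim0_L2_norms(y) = [0.79, 0.87]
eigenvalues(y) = [(0.56+0.22j), (0.56-0.22j)]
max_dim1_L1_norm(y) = 1.59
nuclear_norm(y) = 1.45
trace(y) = 1.12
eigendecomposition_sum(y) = [[0.13+0.48j, 0.09-0.23j], [(-0.37+0.94j), 0.43-0.26j]] + [[(0.13-0.48j), (0.09+0.23j)], [-0.37-0.94j, (0.43+0.26j)]]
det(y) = 0.36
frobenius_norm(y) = 1.17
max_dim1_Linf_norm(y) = 0.85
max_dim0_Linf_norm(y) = 0.85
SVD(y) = [[-0.04,1.00], [1.0,0.04]] @ diag([1.1278197246946648, 0.3215939498648099]) @ [[-0.67, 0.75], [0.75, 0.67]]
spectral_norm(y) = 1.13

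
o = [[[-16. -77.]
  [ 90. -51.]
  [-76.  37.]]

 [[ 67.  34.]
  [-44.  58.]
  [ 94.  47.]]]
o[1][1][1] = 58.0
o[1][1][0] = -44.0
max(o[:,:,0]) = 94.0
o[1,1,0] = -44.0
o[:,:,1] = [[-77.0, -51.0, 37.0], [34.0, 58.0, 47.0]]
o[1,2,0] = 94.0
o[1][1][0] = -44.0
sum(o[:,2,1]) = 84.0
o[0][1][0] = 90.0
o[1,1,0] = -44.0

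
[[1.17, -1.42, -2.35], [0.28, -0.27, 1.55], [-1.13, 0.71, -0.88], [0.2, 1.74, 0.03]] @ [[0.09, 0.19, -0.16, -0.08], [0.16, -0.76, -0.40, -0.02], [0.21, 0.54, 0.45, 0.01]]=[[-0.62, 0.03, -0.68, -0.09],[0.31, 1.1, 0.76, -0.00],[-0.17, -1.23, -0.5, 0.07],[0.30, -1.27, -0.71, -0.05]]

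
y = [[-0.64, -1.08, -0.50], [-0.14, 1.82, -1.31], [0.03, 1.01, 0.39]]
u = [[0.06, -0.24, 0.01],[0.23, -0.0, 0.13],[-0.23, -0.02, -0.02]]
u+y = [[-0.58, -1.32, -0.49], [0.09, 1.82, -1.18], [-0.2, 0.99, 0.37]]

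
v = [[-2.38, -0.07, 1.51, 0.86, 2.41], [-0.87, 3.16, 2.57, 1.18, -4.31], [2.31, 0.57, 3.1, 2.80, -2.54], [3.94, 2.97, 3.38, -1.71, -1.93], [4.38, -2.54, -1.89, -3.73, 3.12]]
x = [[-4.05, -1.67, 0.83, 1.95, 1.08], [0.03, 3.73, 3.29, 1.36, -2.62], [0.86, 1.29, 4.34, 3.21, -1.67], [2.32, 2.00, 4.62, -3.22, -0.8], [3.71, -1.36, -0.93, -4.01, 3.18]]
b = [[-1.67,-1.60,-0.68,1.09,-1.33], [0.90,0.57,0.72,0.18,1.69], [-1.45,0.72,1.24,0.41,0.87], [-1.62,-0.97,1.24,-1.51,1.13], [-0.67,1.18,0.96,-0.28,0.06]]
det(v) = -296.25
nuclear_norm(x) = 24.77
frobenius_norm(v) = 13.29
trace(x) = 3.98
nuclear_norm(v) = 24.33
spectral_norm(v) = 9.92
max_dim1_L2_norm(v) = 7.27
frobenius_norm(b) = 5.47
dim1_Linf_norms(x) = [4.05, 3.73, 4.34, 4.62, 4.01]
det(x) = 648.66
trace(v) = 5.29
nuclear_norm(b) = 10.37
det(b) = 4.05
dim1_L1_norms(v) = [7.23, 12.09, 11.32, 13.93, 15.66]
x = v + b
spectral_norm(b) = 3.67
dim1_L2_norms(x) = [4.98, 5.78, 5.86, 6.46, 6.53]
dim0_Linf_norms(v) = [4.38, 3.16, 3.38, 3.73, 4.31]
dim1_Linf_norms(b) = [1.67, 1.69, 1.45, 1.62, 1.18]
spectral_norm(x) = 9.42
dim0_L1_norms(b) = [6.31, 5.04, 4.84, 3.47, 5.08]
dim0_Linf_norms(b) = [1.67, 1.6, 1.24, 1.51, 1.69]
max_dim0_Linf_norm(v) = 4.38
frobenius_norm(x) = 13.31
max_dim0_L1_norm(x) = 14.01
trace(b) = -1.31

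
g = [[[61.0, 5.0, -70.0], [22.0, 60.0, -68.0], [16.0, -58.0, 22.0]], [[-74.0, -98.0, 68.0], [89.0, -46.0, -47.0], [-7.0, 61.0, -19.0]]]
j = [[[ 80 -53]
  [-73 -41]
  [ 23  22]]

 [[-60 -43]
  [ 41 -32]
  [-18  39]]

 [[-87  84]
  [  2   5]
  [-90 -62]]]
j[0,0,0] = 80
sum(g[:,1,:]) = 10.0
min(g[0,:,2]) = -70.0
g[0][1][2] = -68.0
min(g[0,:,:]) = -70.0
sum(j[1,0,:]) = -103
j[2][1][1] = 5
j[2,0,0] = -87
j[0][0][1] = -53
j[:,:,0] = [[80, -73, 23], [-60, 41, -18], [-87, 2, -90]]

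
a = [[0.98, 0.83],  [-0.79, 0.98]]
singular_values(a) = [1.29, 1.25]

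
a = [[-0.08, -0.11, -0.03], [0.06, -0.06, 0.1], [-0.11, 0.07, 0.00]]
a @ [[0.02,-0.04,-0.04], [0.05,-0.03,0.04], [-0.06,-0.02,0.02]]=[[-0.01, 0.01, -0.0],[-0.01, -0.0, -0.0],[0.0, 0.0, 0.01]]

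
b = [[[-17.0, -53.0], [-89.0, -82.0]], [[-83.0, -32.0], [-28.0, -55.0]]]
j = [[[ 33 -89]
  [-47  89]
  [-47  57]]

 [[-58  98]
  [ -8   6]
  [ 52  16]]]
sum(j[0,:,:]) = -4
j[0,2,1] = 57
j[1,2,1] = 16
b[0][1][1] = -82.0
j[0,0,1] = -89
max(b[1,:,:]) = -28.0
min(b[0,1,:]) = -89.0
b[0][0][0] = -17.0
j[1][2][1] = 16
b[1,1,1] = -55.0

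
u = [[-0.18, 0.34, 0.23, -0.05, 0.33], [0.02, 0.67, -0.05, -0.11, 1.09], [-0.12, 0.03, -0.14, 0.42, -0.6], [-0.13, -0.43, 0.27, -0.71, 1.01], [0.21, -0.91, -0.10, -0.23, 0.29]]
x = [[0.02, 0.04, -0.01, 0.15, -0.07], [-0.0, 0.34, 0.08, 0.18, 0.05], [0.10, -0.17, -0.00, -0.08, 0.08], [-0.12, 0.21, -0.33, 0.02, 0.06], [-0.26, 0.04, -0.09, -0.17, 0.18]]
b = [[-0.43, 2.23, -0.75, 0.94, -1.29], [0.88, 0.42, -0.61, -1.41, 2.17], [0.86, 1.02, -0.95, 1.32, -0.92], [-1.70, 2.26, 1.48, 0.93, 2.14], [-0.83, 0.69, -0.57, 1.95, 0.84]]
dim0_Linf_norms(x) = [0.26, 0.34, 0.33, 0.18, 0.18]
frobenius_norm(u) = 2.31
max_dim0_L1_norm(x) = 0.8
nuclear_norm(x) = 1.40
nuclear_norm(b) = 13.00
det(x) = -0.00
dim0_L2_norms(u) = [0.33, 1.26, 0.4, 0.86, 1.66]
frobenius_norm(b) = 6.57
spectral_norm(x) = 0.52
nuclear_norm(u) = 3.91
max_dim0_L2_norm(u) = 1.66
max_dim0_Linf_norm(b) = 2.26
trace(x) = 0.56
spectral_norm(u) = 1.83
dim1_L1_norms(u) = [1.13, 1.94, 1.31, 2.55, 1.74]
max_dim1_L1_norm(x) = 0.74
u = x @ b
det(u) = -0.02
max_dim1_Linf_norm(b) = 2.26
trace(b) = 0.81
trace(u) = -0.07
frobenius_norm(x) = 0.74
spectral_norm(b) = 4.45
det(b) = 46.98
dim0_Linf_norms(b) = [1.7, 2.26, 1.48, 1.95, 2.17]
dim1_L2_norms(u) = [0.56, 1.29, 0.76, 1.34, 1.01]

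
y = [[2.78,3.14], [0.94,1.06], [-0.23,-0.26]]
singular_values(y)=[4.44, 0.0]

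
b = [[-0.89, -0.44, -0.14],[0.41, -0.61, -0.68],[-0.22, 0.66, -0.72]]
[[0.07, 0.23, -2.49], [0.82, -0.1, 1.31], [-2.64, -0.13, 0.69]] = b@[[0.83,-0.21,2.59],[-2.27,-0.13,0.76],[1.33,0.13,-1.05]]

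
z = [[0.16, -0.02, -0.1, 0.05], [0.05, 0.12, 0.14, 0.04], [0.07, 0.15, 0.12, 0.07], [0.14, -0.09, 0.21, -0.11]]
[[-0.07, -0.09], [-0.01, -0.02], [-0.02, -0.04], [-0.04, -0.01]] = z @ [[-0.43, -0.46], [-0.09, -0.17], [0.14, 0.16], [0.13, -0.03]]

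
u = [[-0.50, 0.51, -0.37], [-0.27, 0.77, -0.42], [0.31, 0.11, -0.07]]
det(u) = 0.03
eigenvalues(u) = [(0.51+0j), (-0.16+0.17j), (-0.16-0.17j)]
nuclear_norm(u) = 1.66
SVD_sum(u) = [[-0.35, 0.6, -0.37],[-0.41, 0.69, -0.42],[0.01, -0.02, 0.01]] + [[-0.15, -0.07, 0.03], [0.14, 0.07, -0.02], [0.3, 0.14, -0.05]] + [[0.00, -0.02, -0.03], [-0.0, 0.01, 0.03], [0.0, -0.02, -0.03]]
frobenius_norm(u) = 1.27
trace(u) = 0.20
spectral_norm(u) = 1.20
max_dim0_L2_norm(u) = 0.93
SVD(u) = [[-0.66,0.42,0.63],[-0.75,-0.38,-0.53],[0.02,-0.82,0.57]] @ diag([1.197959213303486, 0.4050564794517887, 0.05588355496400911]) @ [[0.45,-0.76,0.47], [-0.89,-0.43,0.16], [0.08,-0.49,-0.87]]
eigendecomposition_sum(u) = [[-0.11+0.00j,0.28+0.00j,(-0.13-0j)], [(-0.31+0j),0.76+0.00j,(-0.35-0j)], [(-0.12+0j),0.29+0.00j,(-0.13-0j)]] + [[-0.19+0.01j, 0.12+0.02j, -0.12-0.07j], [(0.02+0.11j), 0.01-0.07j, -0.03+0.08j], [(0.21+0.23j), (-0.09-0.17j), 0.03+0.23j]] + [[-0.19-0.01j, 0.12-0.02j, (-0.12+0.07j)], [0.02-0.11j, 0.01+0.07j, -0.03-0.08j], [0.21-0.23j, -0.09+0.17j, (0.03-0.23j)]]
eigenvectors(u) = [[0.32+0.00j, -0.31+0.39j, (-0.31-0.39j)], [0.88+0.00j, (0.25+0.16j), 0.25-0.16j], [(0.34+0j), (0.81+0j), 0.81-0.00j]]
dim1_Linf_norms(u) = [0.51, 0.77, 0.31]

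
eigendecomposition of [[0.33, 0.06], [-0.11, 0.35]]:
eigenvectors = [[(-0.07+0.59j), -0.07-0.59j], [-0.80+0.00j, -0.80-0.00j]]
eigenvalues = [(0.34+0.08j), (0.34-0.08j)]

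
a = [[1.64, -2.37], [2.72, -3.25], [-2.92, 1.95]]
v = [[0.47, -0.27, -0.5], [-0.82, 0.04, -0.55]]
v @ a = [[1.5,-1.21], [0.37,0.74]]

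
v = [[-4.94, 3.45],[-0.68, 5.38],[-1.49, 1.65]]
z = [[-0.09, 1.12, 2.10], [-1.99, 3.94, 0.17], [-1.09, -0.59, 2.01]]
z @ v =[[-3.45,9.18], [6.90,14.61], [2.79,-3.62]]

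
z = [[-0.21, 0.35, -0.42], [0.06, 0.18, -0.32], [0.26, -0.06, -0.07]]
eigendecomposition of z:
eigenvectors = [[(0.37+0.34j), 0.37-0.34j, -0.33+0.00j],[0.63+0.00j, 0.63-0.00j, -0.80+0.00j],[(0.53-0.28j), (0.53+0.28j), (-0.5+0j)]]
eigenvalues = [(-0.05+0.18j), (-0.05-0.18j), (0.01+0j)]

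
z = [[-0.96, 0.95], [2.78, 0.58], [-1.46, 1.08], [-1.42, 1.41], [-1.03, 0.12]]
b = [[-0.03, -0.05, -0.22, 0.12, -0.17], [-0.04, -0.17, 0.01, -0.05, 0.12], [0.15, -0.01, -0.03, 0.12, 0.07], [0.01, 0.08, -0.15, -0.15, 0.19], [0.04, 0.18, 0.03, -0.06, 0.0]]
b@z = [[0.22,-0.15], [-0.5,-0.18], [-0.37,0.28], [0.45,-0.29], [0.5,0.09]]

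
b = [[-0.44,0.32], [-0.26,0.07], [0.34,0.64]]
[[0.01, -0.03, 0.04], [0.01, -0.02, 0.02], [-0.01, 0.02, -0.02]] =b@[[-0.02,0.07,-0.08], [0.00,-0.01,0.01]]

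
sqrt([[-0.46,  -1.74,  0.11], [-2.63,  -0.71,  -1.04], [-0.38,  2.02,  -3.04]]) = [[0.4, -0.40, -0.55], [-0.62, 1.11, -1.07], [1.57, 2.05, 0.18]]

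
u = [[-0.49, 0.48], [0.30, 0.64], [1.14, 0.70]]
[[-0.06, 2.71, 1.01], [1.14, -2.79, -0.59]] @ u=[[1.99, 2.41],[-2.07, -1.65]]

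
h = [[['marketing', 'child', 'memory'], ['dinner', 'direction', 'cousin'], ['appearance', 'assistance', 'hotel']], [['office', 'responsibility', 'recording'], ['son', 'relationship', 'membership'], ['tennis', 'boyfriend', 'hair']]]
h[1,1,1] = 'relationship'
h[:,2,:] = [['appearance', 'assistance', 'hotel'], ['tennis', 'boyfriend', 'hair']]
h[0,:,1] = ['child', 'direction', 'assistance']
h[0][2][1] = 'assistance'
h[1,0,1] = 'responsibility'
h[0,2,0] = 'appearance'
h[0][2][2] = 'hotel'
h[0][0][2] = 'memory'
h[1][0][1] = 'responsibility'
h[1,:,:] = [['office', 'responsibility', 'recording'], ['son', 'relationship', 'membership'], ['tennis', 'boyfriend', 'hair']]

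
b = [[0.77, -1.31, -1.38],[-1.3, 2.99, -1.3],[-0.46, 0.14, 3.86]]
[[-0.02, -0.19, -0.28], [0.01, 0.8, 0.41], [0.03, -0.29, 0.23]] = b @ [[-0.18,0.23,0.17], [-0.08,0.34,0.24], [-0.01,-0.06,0.07]]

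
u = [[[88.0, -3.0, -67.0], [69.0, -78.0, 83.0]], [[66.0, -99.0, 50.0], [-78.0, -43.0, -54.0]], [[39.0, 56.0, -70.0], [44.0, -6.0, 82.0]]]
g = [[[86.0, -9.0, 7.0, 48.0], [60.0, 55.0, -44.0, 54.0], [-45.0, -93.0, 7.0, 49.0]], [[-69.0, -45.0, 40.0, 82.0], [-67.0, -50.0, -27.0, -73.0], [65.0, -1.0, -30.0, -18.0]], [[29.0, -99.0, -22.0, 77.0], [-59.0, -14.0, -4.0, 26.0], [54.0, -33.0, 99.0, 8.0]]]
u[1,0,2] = 50.0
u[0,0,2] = -67.0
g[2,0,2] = -22.0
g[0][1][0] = 60.0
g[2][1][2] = -4.0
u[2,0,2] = -70.0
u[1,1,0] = -78.0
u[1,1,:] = [-78.0, -43.0, -54.0]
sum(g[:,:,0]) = 54.0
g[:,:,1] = [[-9.0, 55.0, -93.0], [-45.0, -50.0, -1.0], [-99.0, -14.0, -33.0]]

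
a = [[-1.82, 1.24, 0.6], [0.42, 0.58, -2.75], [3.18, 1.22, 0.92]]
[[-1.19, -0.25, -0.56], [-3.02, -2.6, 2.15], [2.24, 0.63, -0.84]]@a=[[0.28, -2.3, -0.54], [11.24, -2.63, 7.32], [-6.48, 2.12, -1.16]]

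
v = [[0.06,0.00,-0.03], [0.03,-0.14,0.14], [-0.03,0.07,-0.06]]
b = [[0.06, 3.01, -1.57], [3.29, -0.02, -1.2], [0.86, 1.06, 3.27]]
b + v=[[0.12, 3.01, -1.60], [3.32, -0.16, -1.06], [0.83, 1.13, 3.21]]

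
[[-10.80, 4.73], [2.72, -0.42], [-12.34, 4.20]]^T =[[-10.8,2.72,-12.34], [4.73,-0.42,4.2]]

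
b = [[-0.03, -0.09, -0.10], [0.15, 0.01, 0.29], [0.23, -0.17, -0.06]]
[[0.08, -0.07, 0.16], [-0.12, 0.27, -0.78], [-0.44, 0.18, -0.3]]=b @ [[-2.50, 0.82, -1.13], [-1.11, -0.11, 0.97], [0.93, 0.52, -2.13]]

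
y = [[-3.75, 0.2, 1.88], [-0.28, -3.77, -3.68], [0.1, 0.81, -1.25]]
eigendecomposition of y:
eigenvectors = [[(0.99+0j), 0.34+0.08j, (0.34-0.08j)], [0.11+0.00j, (-0.85+0j), (-0.85-0j)], [(-0.07+0j), 0.28+0.27j, (0.28-0.27j)]]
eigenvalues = [(-3.87+0j), (-2.45+1.19j), (-2.45-1.19j)]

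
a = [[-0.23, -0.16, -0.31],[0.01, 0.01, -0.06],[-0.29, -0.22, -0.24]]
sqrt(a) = [[0.07+0.36j, 0.07+0.21j, -0.08+0.37j],[0.10+0.01j, 0.09+0.06j, -0.11+0.05j],[(-0.13+0.33j), -0.12+0.25j, 0.14+0.38j]]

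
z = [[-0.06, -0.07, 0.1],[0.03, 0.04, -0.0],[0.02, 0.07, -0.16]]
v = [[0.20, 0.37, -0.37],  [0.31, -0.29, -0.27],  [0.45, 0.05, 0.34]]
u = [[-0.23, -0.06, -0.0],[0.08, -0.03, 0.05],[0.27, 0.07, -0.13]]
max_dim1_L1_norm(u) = 0.47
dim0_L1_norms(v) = [0.96, 0.71, 0.98]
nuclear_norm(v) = 1.62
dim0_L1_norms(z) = [0.11, 0.18, 0.26]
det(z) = 0.00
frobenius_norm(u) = 0.40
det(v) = -0.15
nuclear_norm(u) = 0.53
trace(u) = -0.39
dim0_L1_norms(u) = [0.58, 0.16, 0.18]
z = u @ v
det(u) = -0.00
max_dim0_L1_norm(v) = 0.98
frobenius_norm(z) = 0.23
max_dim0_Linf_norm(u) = 0.27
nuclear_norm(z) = 0.29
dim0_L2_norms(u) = [0.36, 0.1, 0.14]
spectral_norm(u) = 0.38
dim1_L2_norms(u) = [0.24, 0.1, 0.31]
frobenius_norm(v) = 0.94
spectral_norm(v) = 0.59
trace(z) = -0.18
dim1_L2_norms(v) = [0.56, 0.5, 0.57]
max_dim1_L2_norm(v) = 0.57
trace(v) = 0.25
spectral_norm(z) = 0.22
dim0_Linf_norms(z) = [0.06, 0.07, 0.16]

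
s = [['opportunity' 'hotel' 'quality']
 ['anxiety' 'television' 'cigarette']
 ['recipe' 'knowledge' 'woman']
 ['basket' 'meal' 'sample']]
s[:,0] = ['opportunity', 'anxiety', 'recipe', 'basket']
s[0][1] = 'hotel'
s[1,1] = 'television'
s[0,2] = 'quality'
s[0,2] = 'quality'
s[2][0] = 'recipe'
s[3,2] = 'sample'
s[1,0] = 'anxiety'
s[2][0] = 'recipe'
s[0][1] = 'hotel'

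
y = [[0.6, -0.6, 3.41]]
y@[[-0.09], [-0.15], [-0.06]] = [[-0.17]]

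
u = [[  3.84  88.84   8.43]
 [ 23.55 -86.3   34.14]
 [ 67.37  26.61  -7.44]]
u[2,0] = 67.37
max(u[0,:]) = 88.84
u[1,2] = 34.14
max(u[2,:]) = 67.37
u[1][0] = 23.55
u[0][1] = 88.84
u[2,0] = 67.37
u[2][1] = 26.61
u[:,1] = [88.84, -86.3, 26.61]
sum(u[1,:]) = -28.61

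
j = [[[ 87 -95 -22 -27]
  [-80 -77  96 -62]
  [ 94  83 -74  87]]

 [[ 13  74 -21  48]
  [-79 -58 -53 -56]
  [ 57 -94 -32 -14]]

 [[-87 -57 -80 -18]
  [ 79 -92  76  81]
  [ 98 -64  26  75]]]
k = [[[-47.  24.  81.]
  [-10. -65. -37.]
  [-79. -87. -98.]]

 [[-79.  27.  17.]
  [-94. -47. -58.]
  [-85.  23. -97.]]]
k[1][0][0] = -79.0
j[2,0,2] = -80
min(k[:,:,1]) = -87.0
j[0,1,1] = -77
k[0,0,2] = 81.0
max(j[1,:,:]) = 74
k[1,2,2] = -97.0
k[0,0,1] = 24.0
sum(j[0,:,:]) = 10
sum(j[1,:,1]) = -78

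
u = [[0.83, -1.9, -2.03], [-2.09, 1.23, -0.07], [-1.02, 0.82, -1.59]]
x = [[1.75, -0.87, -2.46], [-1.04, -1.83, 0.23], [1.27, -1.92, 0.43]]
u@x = [[0.85,  6.65,  -3.35],[-5.03,  -0.30,  5.39],[-4.66,  2.44,  2.01]]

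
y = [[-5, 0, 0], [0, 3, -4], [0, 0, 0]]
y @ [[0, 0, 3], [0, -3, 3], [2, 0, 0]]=[[0, 0, -15], [-8, -9, 9], [0, 0, 0]]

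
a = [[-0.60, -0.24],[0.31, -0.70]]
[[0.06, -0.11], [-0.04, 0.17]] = a @ [[-0.10, 0.24],[0.02, -0.13]]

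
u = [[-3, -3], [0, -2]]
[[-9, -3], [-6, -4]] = u@[[0, -1], [3, 2]]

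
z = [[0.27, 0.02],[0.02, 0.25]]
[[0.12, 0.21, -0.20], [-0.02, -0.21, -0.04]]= z@[[0.47, 0.86, -0.75], [-0.1, -0.89, -0.08]]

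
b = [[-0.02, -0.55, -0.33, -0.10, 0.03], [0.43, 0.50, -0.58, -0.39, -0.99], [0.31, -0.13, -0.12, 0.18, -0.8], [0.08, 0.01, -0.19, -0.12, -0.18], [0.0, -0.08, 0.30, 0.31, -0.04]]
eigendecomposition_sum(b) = [[0.03+0.20j,(-0.07+0.02j),(-0.34-0.07j),-0.26+0.08j,-0.04-0.51j], [0.17-0.00j,0.01+0.06j,(-0.09+0.28j),0.04+0.23j,(-0.43-0.01j)], [0.17+0.01j,0.00+0.06j,-0.12+0.26j,(0.02+0.23j),(-0.42-0.06j)], [0.04+0.04j,-0.01+0.01j,(-0.08+0.04j),(-0.04+0.06j),-0.09-0.10j], [(0.01-0.07j),(0.02+0j),0.10+0.06j,(0.09-0j),-0.04+0.16j]] + [[(0.03-0.2j), (-0.07-0.02j), (-0.34+0.07j), (-0.26-0.08j), (-0.04+0.51j)], [(0.17+0j), 0.01-0.06j, -0.09-0.28j, (0.04-0.23j), (-0.43+0.01j)], [(0.17-0.01j), -0.06j, -0.12-0.26j, 0.02-0.23j, -0.42+0.06j], [(0.04-0.04j), (-0.01-0.01j), (-0.08-0.04j), -0.04-0.06j, (-0.09+0.1j)], [0.01+0.07j, (0.02-0j), (0.1-0.06j), (0.09+0j), (-0.04-0.16j)]] + [[-0.07+0.00j,-0.42+0.00j,(0.34-0j),(0.42+0j),(0.11-0j)], [0.08-0.00j,0.48-0.00j,(-0.4+0j),(-0.48-0j),-0.13+0.00j], [-0.02+0.00j,-0.14+0.00j,0.11-0.00j,0.14+0.00j,0.04-0.00j], [0.01-0.00j,(0.03-0j),(-0.03+0j),-0.03-0.00j,(-0.01+0j)], [(-0.02+0j),(-0.12+0j),(0.1-0j),(0.12+0j),(0.03-0j)]] + [[-0.00-0.00j, (-0+0j), 0.00-0.00j, (0.01+0j), -0.00-0.00j], [0j, -0j, -0.00+0.00j, (-0-0j), 0.00+0.00j], [-0.00-0.00j, -0.00+0.00j, 0.00-0.00j, 0j, -0.00-0.00j], [0.00+0.00j, 0.00-0.00j, -0.00+0.00j, -0.00-0.00j, 0j], [(-0-0j), -0.00+0.00j, 0.00-0.00j, 0.00+0.00j, -0.00-0.00j]] + [[-0j, 0.00-0.00j, -0.00+0.00j, -0j, 0.00+0.00j], [0.00-0.00j, -0j, -0.00+0.00j, -0j, 0j], [(-0+0j), -0.00+0.00j, 0.00-0.00j, (-0+0j), (-0-0j)], [-0j, -0j, (-0+0j), 0.00-0.00j, 0j], [0.00-0.00j, -0j, -0.00+0.00j, 0.00-0.00j, 0j]]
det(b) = -0.00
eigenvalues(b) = [(-0.16+0.74j), (-0.16-0.74j), (0.52+0j), (-0.01+0j), 0j]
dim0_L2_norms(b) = [0.54, 0.76, 0.77, 0.55, 1.29]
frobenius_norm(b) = 1.85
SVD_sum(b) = [[-0.01, -0.00, 0.01, 0.0, 0.01], [0.46, 0.34, -0.53, -0.27, -1.08], [0.24, 0.18, -0.28, -0.14, -0.57], [0.09, 0.07, -0.11, -0.05, -0.22], [-0.06, -0.04, 0.07, 0.03, 0.13]] + [[0.03, -0.47, -0.07, 0.14, -0.13], [-0.01, 0.18, 0.03, -0.06, 0.05], [0.03, -0.37, -0.06, 0.12, -0.1], [0.0, -0.03, -0.01, 0.01, -0.01], [0.01, -0.12, -0.02, 0.04, -0.03]] + [[-0.05,  -0.08,  -0.26,  -0.25,  0.15], [-0.01,  -0.02,  -0.07,  -0.07,  0.04], [0.04,  0.07,  0.22,  0.21,  -0.12], [-0.01,  -0.02,  -0.08,  -0.08,  0.04], [0.05,  0.08,  0.25,  0.24,  -0.14]] + [[-0.0,0.0,-0.00,0.0,0.0], [-0.0,0.00,-0.0,0.00,0.0], [0.0,-0.00,0.00,-0.0,-0.0], [0.0,-0.0,0.00,-0.0,-0.00], [-0.0,0.0,-0.0,0.00,0.00]] + [[0.00, -0.00, 0.00, 0.0, 0.0], [0.0, -0.00, 0.0, 0.0, 0.00], [-0.0, 0.0, -0.00, -0.0, -0.00], [0.00, -0.0, 0.0, 0.00, 0.00], [0.0, -0.0, 0.0, 0.00, 0.0]]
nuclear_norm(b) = 2.95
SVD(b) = [[-0.01, 0.73, -0.6, 0.33, 0.01], [0.87, -0.29, -0.17, 0.37, 0.01], [0.46, 0.59, 0.50, -0.38, -0.23], [0.17, 0.05, -0.18, -0.47, 0.85], [-0.11, 0.18, 0.58, 0.63, 0.48]] @ diag([1.5718063378712346, 0.6989542139550362, 0.6710895000957141, 0.004917789244197587, 0.0015941243837081255]) @ [[0.34, 0.25, -0.39, -0.20, -0.80],[0.07, -0.91, -0.14, 0.28, -0.25],[0.12, 0.2, 0.66, 0.62, -0.36],[-0.05, 0.26, -0.63, 0.71, 0.19],[0.93, -0.03, 0.03, 0.01, 0.36]]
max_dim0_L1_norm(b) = 2.04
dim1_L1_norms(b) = [1.03, 2.89, 1.54, 0.58, 0.73]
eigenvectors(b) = [[0.62+0.00j, 0.62-0.00j, (0.63+0j), 0.84+0.00j, (0.86+0j)], [0.06-0.52j, 0.06+0.52j, -0.72+0.00j, -0.15+0.00j, (0.05+0j)], [(0.11-0.5j), (0.11+0.5j), 0.20+0.00j, (0.33+0j), -0.18+0.00j], [(0.13-0.1j), (0.13+0.1j), -0.05+0.00j, -0.33+0.00j, (0.25+0j)], [(-0.2-0.06j), -0.20+0.06j, (0.19+0j), (0.23+0j), (0.41+0j)]]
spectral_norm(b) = 1.57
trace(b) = 0.20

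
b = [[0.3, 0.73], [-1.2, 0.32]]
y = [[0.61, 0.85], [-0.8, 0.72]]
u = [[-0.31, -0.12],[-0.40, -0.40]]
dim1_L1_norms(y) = [1.46, 1.52]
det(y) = 1.12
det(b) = 0.97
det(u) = 0.08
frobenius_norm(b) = 1.47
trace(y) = 1.33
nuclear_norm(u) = 0.76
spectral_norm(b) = 1.25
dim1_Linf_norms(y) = [0.85, 0.8]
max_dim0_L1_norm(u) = 0.71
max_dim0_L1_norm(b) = 1.5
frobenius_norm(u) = 0.66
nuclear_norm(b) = 2.03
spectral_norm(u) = 0.65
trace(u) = -0.71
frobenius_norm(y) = 1.50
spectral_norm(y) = 1.12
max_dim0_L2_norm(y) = 1.11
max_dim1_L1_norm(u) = 0.8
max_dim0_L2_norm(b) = 1.24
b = y + u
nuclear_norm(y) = 2.12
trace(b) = 0.62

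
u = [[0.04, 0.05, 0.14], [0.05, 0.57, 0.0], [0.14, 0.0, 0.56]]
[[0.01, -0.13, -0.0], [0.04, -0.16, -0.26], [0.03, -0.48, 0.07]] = u@[[0.53, 0.19, 0.39], [0.03, -0.3, -0.49], [-0.08, -0.90, 0.03]]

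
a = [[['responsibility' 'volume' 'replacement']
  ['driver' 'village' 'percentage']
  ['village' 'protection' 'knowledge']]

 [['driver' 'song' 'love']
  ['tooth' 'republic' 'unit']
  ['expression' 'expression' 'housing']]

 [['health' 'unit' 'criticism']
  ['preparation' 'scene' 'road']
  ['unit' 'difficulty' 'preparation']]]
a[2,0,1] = 'unit'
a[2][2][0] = 'unit'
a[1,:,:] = [['driver', 'song', 'love'], ['tooth', 'republic', 'unit'], ['expression', 'expression', 'housing']]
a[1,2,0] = 'expression'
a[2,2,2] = 'preparation'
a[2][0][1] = 'unit'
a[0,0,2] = 'replacement'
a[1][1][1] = 'republic'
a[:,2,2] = ['knowledge', 'housing', 'preparation']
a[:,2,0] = ['village', 'expression', 'unit']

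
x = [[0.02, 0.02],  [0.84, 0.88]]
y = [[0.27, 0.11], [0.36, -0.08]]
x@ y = [[0.01, 0.0], [0.54, 0.02]]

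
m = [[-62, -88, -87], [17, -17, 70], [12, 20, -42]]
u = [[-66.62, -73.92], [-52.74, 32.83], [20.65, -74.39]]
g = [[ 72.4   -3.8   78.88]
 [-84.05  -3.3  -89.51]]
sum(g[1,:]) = -176.86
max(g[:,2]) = 78.88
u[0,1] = -73.92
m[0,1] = -88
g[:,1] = [-3.8, -3.3]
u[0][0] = -66.62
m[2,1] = 20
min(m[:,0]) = -62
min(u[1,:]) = -52.74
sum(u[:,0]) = -98.71000000000001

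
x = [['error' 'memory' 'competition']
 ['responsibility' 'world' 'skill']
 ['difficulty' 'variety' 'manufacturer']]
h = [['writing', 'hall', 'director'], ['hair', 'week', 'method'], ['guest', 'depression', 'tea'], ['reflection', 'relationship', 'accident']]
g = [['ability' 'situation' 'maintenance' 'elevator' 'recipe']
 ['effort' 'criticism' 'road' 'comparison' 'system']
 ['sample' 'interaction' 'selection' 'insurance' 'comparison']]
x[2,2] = 'manufacturer'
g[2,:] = ['sample', 'interaction', 'selection', 'insurance', 'comparison']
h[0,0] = 'writing'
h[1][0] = 'hair'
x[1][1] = 'world'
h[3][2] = 'accident'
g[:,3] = ['elevator', 'comparison', 'insurance']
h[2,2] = 'tea'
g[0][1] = 'situation'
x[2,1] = 'variety'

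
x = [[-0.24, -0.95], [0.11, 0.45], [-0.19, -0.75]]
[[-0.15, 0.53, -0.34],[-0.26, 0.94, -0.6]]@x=[[0.16, 0.64], [0.28, 1.12]]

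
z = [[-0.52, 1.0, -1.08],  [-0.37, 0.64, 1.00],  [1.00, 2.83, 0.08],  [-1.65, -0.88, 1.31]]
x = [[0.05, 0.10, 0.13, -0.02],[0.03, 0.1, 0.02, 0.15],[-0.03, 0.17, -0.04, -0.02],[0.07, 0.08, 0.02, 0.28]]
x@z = [[0.10, 0.50, 0.03], [-0.28, 0.02, 0.27], [-0.05, -0.02, 0.17], [-0.51, -0.07, 0.37]]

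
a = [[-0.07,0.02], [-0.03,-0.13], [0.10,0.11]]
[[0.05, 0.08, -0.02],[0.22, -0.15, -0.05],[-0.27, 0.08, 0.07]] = a @ [[-1.16,  -0.69,  0.42], [-1.40,  1.34,  0.29]]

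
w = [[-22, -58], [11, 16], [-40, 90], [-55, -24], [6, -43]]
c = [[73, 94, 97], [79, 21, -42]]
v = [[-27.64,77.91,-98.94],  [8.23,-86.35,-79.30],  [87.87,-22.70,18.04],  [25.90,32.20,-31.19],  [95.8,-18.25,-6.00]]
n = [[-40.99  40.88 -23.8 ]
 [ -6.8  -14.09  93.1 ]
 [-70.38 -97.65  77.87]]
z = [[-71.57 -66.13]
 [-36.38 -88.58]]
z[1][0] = -36.38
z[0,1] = -66.13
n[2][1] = -97.65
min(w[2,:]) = -40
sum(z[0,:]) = -137.7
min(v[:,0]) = -27.64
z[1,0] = -36.38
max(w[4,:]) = 6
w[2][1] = 90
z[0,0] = -71.57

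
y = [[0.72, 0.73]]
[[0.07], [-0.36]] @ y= [[0.05, 0.05], [-0.26, -0.26]]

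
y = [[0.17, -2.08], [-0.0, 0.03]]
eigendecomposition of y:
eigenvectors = [[1.00, 1.00], [0.00, 0.07]]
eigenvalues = [0.17, 0.03]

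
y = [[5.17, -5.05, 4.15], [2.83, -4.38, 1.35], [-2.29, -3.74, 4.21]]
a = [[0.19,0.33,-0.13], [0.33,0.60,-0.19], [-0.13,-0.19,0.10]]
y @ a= [[-1.22, -2.11, 0.7], [-1.08, -1.95, 0.60], [-2.22, -3.8, 1.43]]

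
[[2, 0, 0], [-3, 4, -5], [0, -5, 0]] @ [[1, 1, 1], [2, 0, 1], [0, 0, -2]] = [[2, 2, 2], [5, -3, 11], [-10, 0, -5]]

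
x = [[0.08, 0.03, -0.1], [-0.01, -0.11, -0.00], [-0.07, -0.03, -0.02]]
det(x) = 0.001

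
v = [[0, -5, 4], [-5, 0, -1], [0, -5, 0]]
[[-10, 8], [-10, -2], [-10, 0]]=v@[[2, 0], [2, 0], [0, 2]]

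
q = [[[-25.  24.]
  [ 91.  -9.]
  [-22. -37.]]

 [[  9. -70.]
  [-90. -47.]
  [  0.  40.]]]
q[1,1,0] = -90.0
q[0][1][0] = 91.0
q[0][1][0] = 91.0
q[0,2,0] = -22.0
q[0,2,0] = -22.0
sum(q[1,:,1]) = -77.0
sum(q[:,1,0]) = 1.0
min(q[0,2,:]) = -37.0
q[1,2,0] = 0.0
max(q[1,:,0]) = 9.0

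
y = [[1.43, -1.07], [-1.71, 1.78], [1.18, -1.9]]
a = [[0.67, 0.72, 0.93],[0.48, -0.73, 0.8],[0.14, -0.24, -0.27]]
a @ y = [[0.82, -1.20], [2.88, -3.33], [0.29, -0.06]]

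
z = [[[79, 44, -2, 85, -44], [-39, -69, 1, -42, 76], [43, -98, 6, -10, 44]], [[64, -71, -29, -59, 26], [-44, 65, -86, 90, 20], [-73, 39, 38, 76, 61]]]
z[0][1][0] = -39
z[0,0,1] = 44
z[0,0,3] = 85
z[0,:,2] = [-2, 1, 6]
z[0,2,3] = -10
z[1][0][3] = -59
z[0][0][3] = 85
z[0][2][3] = -10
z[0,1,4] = 76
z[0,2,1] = -98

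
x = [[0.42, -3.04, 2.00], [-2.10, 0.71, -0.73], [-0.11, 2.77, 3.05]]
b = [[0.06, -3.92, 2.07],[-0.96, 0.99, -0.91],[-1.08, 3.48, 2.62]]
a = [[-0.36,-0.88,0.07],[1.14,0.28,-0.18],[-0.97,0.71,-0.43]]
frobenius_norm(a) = 1.99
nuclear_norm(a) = 3.04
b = a + x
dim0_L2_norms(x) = [2.14, 4.17, 3.72]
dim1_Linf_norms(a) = [0.88, 1.14, 0.97]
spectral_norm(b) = 5.42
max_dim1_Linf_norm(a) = 1.14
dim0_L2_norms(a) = [1.54, 1.16, 0.47]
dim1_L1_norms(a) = [1.31, 1.6, 2.11]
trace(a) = -0.51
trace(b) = 3.67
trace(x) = 4.18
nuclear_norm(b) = 9.87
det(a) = -0.51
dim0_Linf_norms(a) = [1.14, 0.88, 0.43]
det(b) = -18.07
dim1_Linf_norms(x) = [3.04, 2.1, 3.05]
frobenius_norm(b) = 6.52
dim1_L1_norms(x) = [5.46, 3.54, 5.93]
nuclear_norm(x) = 9.87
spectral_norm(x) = 4.31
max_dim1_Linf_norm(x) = 3.05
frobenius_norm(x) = 5.99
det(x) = -29.43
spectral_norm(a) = 1.55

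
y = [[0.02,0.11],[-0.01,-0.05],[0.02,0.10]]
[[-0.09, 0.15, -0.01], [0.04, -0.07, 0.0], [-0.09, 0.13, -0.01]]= y @ [[-1.86, -1.32, 1.53],[-0.48, 1.59, -0.39]]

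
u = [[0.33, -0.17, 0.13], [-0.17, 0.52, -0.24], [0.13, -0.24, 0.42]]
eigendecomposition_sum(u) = [[0.13, -0.23, 0.19], [-0.23, 0.41, -0.33], [0.19, -0.33, 0.27]] + [[0.16, 0.00, -0.11],[0.00, 0.00, -0.00],[-0.11, -0.0, 0.07]] + [[0.03, 0.06, 0.05], [0.06, 0.11, 0.09], [0.05, 0.09, 0.08]]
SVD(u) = [[-0.41, -0.83, 0.39], [0.71, -0.02, 0.70], [-0.57, 0.56, 0.60]] @ diag([0.8104159453609249, 0.23744852343434647, 0.22213553120472845]) @ [[-0.41, 0.71, -0.57], [-0.83, -0.02, 0.56], [0.39, 0.7, 0.60]]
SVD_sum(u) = [[0.13,-0.23,0.19], [-0.23,0.41,-0.33], [0.19,-0.33,0.27]] + [[0.16, 0.00, -0.11], [0.00, 0.0, -0.00], [-0.11, -0.00, 0.07]] + [[0.03, 0.06, 0.05], [0.06, 0.11, 0.09], [0.05, 0.09, 0.08]]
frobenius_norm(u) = 0.87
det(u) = 0.04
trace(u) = 1.27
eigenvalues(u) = [0.81, 0.24, 0.22]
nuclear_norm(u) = 1.27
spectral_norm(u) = 0.81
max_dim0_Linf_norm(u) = 0.52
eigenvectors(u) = [[-0.41, 0.83, 0.39], [0.71, 0.02, 0.7], [-0.57, -0.56, 0.60]]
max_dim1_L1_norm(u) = 0.93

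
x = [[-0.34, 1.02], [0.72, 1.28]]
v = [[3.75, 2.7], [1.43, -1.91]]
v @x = [[0.67,7.28], [-1.86,-0.99]]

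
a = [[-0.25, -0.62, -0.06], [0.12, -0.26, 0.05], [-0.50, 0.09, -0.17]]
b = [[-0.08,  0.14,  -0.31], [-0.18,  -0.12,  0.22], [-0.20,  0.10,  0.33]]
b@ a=[[0.19, -0.01, 0.06], [-0.08, 0.16, -0.03], [-0.1, 0.13, -0.04]]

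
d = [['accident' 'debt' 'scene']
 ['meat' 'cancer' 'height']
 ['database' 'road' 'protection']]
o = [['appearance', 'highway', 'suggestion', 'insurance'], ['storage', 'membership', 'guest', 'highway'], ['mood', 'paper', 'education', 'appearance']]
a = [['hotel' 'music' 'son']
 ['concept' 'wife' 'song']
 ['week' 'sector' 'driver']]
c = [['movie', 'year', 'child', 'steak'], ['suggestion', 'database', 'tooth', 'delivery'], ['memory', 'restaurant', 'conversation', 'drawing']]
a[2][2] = 'driver'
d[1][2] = 'height'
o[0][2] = 'suggestion'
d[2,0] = 'database'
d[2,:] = ['database', 'road', 'protection']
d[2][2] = 'protection'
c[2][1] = 'restaurant'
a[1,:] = ['concept', 'wife', 'song']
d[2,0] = 'database'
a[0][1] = 'music'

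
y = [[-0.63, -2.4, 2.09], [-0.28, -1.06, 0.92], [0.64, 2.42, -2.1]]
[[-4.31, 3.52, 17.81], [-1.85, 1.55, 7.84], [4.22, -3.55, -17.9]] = y@[[-6.23,-5.14,5.01], [-8.49,2.81,-4.20], [-13.69,3.36,5.21]]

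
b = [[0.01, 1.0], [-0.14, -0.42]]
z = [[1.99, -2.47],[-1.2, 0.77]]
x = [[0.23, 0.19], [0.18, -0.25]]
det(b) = 0.14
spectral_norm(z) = 3.45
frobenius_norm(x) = 0.43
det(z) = -1.43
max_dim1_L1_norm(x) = 0.43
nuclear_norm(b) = 1.21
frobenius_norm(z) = 3.48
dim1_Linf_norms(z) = [2.47, 1.2]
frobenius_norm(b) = 1.09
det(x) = -0.09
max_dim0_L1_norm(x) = 0.44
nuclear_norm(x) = 0.61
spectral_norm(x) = 0.31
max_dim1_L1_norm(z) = 4.46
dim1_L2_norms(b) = [1.0, 0.44]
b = z @ x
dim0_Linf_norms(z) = [1.99, 2.47]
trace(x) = -0.02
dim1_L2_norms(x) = [0.3, 0.31]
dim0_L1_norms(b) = [0.15, 1.42]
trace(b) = -0.41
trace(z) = 2.76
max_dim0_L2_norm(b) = 1.08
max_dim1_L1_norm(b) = 1.01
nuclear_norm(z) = 3.87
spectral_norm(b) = 1.09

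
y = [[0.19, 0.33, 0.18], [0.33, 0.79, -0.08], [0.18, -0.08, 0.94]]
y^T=[[0.19, 0.33, 0.18], [0.33, 0.79, -0.08], [0.18, -0.08, 0.94]]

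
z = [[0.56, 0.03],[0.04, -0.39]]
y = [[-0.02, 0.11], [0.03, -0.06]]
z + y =[[0.54, 0.14], [0.07, -0.45]]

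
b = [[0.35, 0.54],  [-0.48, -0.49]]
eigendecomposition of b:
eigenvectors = [[(0.73+0j),0.73-0.00j], [(-0.57+0.39j),(-0.57-0.39j)]]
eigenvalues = [(-0.07+0.29j), (-0.07-0.29j)]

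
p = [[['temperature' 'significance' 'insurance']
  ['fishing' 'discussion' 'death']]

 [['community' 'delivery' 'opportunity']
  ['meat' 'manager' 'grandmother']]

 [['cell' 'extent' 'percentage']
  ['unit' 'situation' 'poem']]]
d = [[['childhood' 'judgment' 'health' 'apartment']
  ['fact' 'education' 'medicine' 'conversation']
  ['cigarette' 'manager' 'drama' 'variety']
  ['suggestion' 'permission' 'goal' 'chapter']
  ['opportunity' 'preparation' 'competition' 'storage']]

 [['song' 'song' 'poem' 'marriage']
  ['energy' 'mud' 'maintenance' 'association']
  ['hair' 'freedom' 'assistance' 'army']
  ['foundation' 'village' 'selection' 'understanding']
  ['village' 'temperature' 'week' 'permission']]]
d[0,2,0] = 'cigarette'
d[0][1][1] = 'education'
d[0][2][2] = 'drama'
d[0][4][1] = 'preparation'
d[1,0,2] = 'poem'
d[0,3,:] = ['suggestion', 'permission', 'goal', 'chapter']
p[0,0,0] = 'temperature'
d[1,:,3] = ['marriage', 'association', 'army', 'understanding', 'permission']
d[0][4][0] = 'opportunity'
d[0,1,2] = 'medicine'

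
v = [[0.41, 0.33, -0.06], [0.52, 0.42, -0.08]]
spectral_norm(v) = 0.86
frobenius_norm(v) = 0.86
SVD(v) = [[-0.62,-0.79],[-0.79,0.62]] @ diag([0.8566178017519881, 0.0024375646846370967]) @ [[-0.77, -0.62, 0.12], [-0.27, 0.16, -0.95]]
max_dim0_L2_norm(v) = 0.66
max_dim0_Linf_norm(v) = 0.52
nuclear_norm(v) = 0.86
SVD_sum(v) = [[0.41, 0.33, -0.06], [0.52, 0.42, -0.08]] + [[0.0, -0.00, 0.0], [-0.00, 0.00, -0.00]]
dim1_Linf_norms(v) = [0.41, 0.52]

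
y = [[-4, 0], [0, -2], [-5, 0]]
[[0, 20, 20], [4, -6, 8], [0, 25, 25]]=y @ [[0, -5, -5], [-2, 3, -4]]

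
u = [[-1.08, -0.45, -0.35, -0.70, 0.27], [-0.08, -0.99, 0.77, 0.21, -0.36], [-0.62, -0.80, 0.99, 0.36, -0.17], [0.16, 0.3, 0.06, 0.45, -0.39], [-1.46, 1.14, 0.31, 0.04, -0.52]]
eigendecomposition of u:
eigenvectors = [[0.59+0.00j,(-0.12-0.25j),-0.12+0.25j,(0.03+0.11j),(0.03-0.11j)], [(0.25+0j),(-0.13+0.29j),-0.13-0.29j,(-0.21+0j),(-0.21-0j)], [0.31+0.00j,(-0.07-0.03j),-0.07+0.03j,-0.73+0.00j,(-0.73-0j)], [0.05+0.00j,(0.26+0.18j),0.26-0.18j,(0.28-0.3j),(0.28+0.3j)], [(0.7+0j),0.85+0.00j,(0.85-0j),(-0.49-0.06j),-0.49+0.06j]]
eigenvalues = [(-1.2+0j), (-0.5+0.81j), (-0.5-0.81j), (0.52+0.23j), (0.52-0.23j)]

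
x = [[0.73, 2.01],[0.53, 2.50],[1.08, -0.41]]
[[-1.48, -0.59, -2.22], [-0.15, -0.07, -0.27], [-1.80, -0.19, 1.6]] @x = [[-3.79, -3.54], [-0.44, -0.37], [0.31, -4.75]]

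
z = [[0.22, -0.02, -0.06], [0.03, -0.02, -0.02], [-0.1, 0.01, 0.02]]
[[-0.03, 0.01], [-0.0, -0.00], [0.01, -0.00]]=z @ [[-0.12, 0.07], [0.07, 0.05], [-0.03, 0.15]]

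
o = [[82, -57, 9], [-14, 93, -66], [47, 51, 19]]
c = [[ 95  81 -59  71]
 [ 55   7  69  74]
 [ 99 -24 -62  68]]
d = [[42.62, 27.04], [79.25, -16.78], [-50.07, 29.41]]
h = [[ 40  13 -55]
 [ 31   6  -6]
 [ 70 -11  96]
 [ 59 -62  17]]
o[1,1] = 93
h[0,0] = 40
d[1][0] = 79.25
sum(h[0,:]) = -2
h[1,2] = -6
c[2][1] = -24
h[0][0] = 40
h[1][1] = 6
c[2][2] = -62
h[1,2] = -6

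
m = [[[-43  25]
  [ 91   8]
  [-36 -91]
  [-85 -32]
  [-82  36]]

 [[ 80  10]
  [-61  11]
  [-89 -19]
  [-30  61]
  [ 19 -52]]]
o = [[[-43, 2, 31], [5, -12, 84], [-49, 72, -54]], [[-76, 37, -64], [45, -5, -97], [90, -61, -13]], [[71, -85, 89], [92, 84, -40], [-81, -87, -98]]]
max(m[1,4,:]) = 19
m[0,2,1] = -91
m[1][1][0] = -61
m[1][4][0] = 19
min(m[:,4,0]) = -82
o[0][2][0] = -49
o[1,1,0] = 45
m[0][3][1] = -32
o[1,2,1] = -61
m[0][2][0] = -36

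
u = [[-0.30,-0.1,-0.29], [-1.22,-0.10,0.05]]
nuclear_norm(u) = 1.56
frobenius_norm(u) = 1.30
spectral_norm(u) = 1.26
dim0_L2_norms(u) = [1.26, 0.14, 0.29]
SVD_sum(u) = [[-0.31, -0.03, -0.01], [-1.22, -0.12, -0.02]] + [[0.01, -0.07, -0.28],[-0.00, 0.02, 0.07]]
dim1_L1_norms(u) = [0.69, 1.37]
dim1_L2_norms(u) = [0.43, 1.23]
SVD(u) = [[-0.25, -0.97],[-0.97, 0.25]] @ diag([1.2623844021427464, 0.30230054784386395]) @ [[1.0, 0.10, 0.02], [-0.04, 0.24, 0.97]]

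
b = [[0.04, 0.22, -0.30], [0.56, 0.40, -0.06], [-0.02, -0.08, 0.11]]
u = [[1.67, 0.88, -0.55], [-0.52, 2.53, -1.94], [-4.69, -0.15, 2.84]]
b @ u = [[1.36, 0.64, -1.3],[1.01, 1.51, -1.25],[-0.51, -0.24, 0.48]]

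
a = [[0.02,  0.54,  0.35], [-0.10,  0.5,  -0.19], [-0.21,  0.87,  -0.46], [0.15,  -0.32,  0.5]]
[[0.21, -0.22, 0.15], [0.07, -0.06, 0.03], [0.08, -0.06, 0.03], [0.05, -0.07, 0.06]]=a@ [[0.48, -0.50, 0.33], [0.28, -0.28, 0.18], [0.13, -0.17, 0.13]]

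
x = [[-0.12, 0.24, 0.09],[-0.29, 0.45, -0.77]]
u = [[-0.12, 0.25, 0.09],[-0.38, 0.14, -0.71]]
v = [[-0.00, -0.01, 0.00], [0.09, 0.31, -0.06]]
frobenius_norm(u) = 0.87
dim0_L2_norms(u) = [0.4, 0.29, 0.72]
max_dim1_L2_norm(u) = 0.82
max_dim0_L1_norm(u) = 0.8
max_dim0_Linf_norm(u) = 0.71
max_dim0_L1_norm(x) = 0.86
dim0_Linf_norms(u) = [0.38, 0.25, 0.71]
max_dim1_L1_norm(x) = 1.51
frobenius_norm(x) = 0.98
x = u + v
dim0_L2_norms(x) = [0.31, 0.51, 0.78]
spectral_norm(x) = 0.94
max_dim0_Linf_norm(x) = 0.77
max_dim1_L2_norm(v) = 0.33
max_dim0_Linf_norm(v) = 0.31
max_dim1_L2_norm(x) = 0.94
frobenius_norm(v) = 0.33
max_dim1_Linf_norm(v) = 0.31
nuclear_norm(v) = 0.33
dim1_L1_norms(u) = [0.46, 1.23]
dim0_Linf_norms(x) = [0.29, 0.45, 0.77]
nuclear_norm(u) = 1.11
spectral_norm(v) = 0.33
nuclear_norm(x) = 1.21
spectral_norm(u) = 0.82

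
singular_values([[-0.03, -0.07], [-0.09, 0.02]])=[0.09, 0.07]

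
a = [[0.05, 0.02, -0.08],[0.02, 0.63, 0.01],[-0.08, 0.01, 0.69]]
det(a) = 0.02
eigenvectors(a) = [[-0.99, 0.12, 0.05], [0.04, -0.11, 0.99], [-0.12, -0.99, -0.10]]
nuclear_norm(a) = 1.37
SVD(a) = [[-0.12, 0.05, -0.99], [0.11, 0.99, 0.04], [0.99, -0.10, -0.12]] @ diag([0.7006483165508229, 0.6299520670174269, 0.039399616431750106]) @ [[-0.12, 0.11, 0.99], [0.05, 0.99, -0.10], [-0.99, 0.04, -0.12]]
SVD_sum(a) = [[0.01, -0.01, -0.08],[-0.01, 0.01, 0.07],[-0.08, 0.07, 0.68]] + [[0.0, 0.03, -0.0], [0.03, 0.62, -0.06], [-0.00, -0.06, 0.01]] + [[0.04, -0.0, 0.00], [-0.00, 0.00, -0.00], [0.0, -0.0, 0.0]]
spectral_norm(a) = 0.70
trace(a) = 1.37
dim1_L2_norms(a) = [0.1, 0.63, 0.69]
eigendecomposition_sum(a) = [[0.04, -0.0, 0.0], [-0.0, 0.00, -0.0], [0.00, -0.00, 0.00]] + [[0.01, -0.01, -0.08], [-0.01, 0.01, 0.07], [-0.08, 0.07, 0.68]] + [[0.0, 0.03, -0.00], [0.03, 0.62, -0.06], [-0.00, -0.06, 0.01]]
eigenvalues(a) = [0.04, 0.7, 0.63]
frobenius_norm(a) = 0.94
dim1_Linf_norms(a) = [0.08, 0.63, 0.69]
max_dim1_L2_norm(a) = 0.69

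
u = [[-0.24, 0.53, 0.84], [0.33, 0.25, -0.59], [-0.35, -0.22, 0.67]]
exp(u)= [[0.72,0.42,0.88], [0.47,1.49,-0.77], [-0.5,-0.47,1.86]]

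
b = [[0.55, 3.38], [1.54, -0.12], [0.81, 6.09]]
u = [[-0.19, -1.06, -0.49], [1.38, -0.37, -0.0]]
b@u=[[4.56,-1.83,-0.27], [-0.46,-1.59,-0.75], [8.25,-3.11,-0.40]]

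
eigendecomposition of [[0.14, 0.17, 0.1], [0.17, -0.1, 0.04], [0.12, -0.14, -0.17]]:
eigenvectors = [[0.88, 0.31, -0.14], [0.46, -0.12, -0.31], [0.10, -0.94, 0.94]]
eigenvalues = [0.24, -0.23, -0.14]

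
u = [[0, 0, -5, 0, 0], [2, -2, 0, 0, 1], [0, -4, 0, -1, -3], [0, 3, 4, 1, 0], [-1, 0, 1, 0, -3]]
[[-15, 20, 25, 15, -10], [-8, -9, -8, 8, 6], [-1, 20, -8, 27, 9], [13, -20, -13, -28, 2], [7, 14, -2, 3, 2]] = u@[[-4, -3, -3, 0, 0], [0, -1, 1, -5, -3], [3, -4, -5, -3, 2], [1, -1, 4, -1, 3], [0, -5, 0, -2, 0]]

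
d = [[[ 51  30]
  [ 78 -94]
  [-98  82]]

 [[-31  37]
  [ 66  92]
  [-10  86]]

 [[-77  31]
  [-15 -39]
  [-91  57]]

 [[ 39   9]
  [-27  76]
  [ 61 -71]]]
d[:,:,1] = [[30, -94, 82], [37, 92, 86], [31, -39, 57], [9, 76, -71]]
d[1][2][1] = 86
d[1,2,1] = 86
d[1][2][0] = -10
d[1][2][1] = 86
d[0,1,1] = -94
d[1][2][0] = -10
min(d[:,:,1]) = -94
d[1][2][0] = -10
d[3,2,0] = 61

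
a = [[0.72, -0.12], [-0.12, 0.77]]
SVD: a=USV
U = [[-0.63, 0.78], [0.78, 0.63]]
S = [0.87, 0.62]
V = [[-0.63, 0.78], [0.78, 0.63]]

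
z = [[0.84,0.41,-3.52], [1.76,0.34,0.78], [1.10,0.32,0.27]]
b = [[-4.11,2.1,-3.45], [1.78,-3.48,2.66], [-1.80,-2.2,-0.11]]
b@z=[[-3.55,-2.08,15.17], [-1.70,0.4,-8.26], [-5.51,-1.52,4.59]]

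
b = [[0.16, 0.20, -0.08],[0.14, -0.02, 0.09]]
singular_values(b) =[0.27, 0.16]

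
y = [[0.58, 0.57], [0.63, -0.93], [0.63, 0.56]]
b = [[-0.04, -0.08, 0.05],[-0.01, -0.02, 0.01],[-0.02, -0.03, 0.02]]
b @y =[[-0.04, 0.08], [-0.01, 0.02], [-0.02, 0.03]]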